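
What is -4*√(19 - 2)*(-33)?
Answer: 132*√17 ≈ 544.25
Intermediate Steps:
-4*√(19 - 2)*(-33) = -4*√17*(-33) = 132*√17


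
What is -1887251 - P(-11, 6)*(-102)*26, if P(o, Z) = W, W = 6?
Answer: -1871339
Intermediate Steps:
P(o, Z) = 6
-1887251 - P(-11, 6)*(-102)*26 = -1887251 - 6*(-102)*26 = -1887251 - (-612)*26 = -1887251 - 1*(-15912) = -1887251 + 15912 = -1871339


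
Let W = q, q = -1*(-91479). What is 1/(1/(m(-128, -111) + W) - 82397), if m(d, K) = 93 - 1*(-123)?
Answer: -91695/7555392914 ≈ -1.2136e-5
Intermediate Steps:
m(d, K) = 216 (m(d, K) = 93 + 123 = 216)
q = 91479
W = 91479
1/(1/(m(-128, -111) + W) - 82397) = 1/(1/(216 + 91479) - 82397) = 1/(1/91695 - 82397) = 1/(-7555392914/91695) = -91695/7555392914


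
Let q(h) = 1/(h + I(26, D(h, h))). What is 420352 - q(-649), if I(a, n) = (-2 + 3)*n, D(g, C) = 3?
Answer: 271547393/646 ≈ 4.2035e+5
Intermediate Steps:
I(a, n) = n (I(a, n) = 1*n = n)
q(h) = 1/(3 + h) (q(h) = 1/(h + 3) = 1/(3 + h))
420352 - q(-649) = 420352 - 1/(3 - 649) = 420352 - 1/(-646) = 420352 - 1*(-1/646) = 420352 + 1/646 = 271547393/646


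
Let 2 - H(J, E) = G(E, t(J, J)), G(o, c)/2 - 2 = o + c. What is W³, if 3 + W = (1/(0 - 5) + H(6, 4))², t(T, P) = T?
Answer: 1836465462936/15625 ≈ 1.1753e+8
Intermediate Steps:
G(o, c) = 4 + 2*c + 2*o (G(o, c) = 4 + 2*(o + c) = 4 + 2*(c + o) = 4 + (2*c + 2*o) = 4 + 2*c + 2*o)
H(J, E) = -2 - 2*E - 2*J (H(J, E) = 2 - (4 + 2*J + 2*E) = 2 - (4 + 2*E + 2*J) = 2 + (-4 - 2*E - 2*J) = -2 - 2*E - 2*J)
W = 12246/25 (W = -3 + (1/(0 - 5) + (-2 - 2*4 - 2*6))² = -3 + (1/(-5) + (-2 - 8 - 12))² = -3 + (-⅕ - 22)² = -3 + (-111/5)² = -3 + 12321/25 = 12246/25 ≈ 489.84)
W³ = (12246/25)³ = 1836465462936/15625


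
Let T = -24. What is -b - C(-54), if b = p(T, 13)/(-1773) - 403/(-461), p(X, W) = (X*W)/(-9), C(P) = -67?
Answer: 162192340/2452059 ≈ 66.145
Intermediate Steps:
p(X, W) = -W*X/9 (p(X, W) = (W*X)*(-1/9) = -W*X/9)
b = 2095613/2452059 (b = -1/9*13*(-24)/(-1773) - 403/(-461) = (104/3)*(-1/1773) - 403*(-1/461) = -104/5319 + 403/461 = 2095613/2452059 ≈ 0.85463)
-b - C(-54) = -1*2095613/2452059 - 1*(-67) = -2095613/2452059 + 67 = 162192340/2452059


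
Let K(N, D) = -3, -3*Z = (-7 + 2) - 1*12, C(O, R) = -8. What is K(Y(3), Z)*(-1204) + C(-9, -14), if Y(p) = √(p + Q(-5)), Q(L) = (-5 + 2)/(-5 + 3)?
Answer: 3604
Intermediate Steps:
Z = 17/3 (Z = -((-7 + 2) - 1*12)/3 = -(-5 - 12)/3 = -⅓*(-17) = 17/3 ≈ 5.6667)
Q(L) = 3/2 (Q(L) = -3/(-2) = -3*(-½) = 3/2)
Y(p) = √(3/2 + p) (Y(p) = √(p + 3/2) = √(3/2 + p))
K(Y(3), Z)*(-1204) + C(-9, -14) = -3*(-1204) - 8 = 3612 - 8 = 3604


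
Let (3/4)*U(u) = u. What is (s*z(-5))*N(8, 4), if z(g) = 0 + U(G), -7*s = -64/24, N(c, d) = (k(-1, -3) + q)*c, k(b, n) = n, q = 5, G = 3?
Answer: 512/21 ≈ 24.381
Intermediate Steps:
U(u) = 4*u/3
N(c, d) = 2*c (N(c, d) = (-3 + 5)*c = 2*c)
s = 8/21 (s = -(-64)/(7*24) = -⅐*(-8/3) = 8/21 ≈ 0.38095)
z(g) = 4 (z(g) = 0 + (4/3)*3 = 0 + 4 = 4)
(s*z(-5))*N(8, 4) = ((8/21)*4)*(2*8) = (32/21)*16 = 512/21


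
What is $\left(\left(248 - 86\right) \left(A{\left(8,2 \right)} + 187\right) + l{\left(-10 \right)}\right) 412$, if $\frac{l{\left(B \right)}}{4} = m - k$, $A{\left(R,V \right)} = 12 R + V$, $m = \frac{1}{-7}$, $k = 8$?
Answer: $\frac{133060344}{7} \approx 1.9009 \cdot 10^{7}$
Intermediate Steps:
$m = - \frac{1}{7} \approx -0.14286$
$A{\left(R,V \right)} = V + 12 R$
$l{\left(B \right)} = - \frac{228}{7}$ ($l{\left(B \right)} = 4 \left(- \frac{1}{7} - 8\right) = 4 \left(- \frac{57}{7}\right) = - \frac{228}{7}$)
$\left(\left(248 - 86\right) \left(A{\left(8,2 \right)} + 187\right) + l{\left(-10 \right)}\right) 412 = \left(\left(248 - 86\right) \left(\left(2 + 12 \cdot 8\right) + 187\right) - \frac{228}{7}\right) 412 = \left(162 \left(\left(2 + 96\right) + 187\right) - \frac{228}{7}\right) 412 = \left(162 \left(98 + 187\right) - \frac{228}{7}\right) 412 = \left(162 \cdot 285 - \frac{228}{7}\right) 412 = \left(46170 - \frac{228}{7}\right) 412 = \frac{322962}{7} \cdot 412 = \frac{133060344}{7}$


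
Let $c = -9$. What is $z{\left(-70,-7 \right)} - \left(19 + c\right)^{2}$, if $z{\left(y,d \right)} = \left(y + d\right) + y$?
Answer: $-247$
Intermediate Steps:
$z{\left(y,d \right)} = d + 2 y$ ($z{\left(y,d \right)} = \left(d + y\right) + y = d + 2 y$)
$z{\left(-70,-7 \right)} - \left(19 + c\right)^{2} = \left(-7 + 2 \left(-70\right)\right) - \left(19 - 9\right)^{2} = \left(-7 - 140\right) - 10^{2} = -147 - 100 = -247$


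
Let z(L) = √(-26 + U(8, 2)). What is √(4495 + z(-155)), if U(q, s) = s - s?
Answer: √(4495 + I*√26) ≈ 67.045 + 0.038*I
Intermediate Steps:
U(q, s) = 0
z(L) = I*√26 (z(L) = √(-26 + 0) = √(-26) = I*√26)
√(4495 + z(-155)) = √(4495 + I*√26)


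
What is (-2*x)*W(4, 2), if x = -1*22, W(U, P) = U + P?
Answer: 264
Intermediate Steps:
W(U, P) = P + U
x = -22
(-2*x)*W(4, 2) = (-2*(-22))*(2 + 4) = 44*6 = 264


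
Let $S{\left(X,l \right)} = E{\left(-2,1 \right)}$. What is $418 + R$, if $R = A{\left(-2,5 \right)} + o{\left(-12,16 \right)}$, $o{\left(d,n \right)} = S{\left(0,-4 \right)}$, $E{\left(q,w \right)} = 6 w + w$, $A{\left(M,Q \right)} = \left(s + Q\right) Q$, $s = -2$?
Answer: $440$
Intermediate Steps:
$A{\left(M,Q \right)} = Q \left(-2 + Q\right)$ ($A{\left(M,Q \right)} = \left(-2 + Q\right) Q = Q \left(-2 + Q\right)$)
$E{\left(q,w \right)} = 7 w$
$S{\left(X,l \right)} = 7$ ($S{\left(X,l \right)} = 7 \cdot 1 = 7$)
$o{\left(d,n \right)} = 7$
$R = 22$ ($R = 5 \left(-2 + 5\right) + 7 = 5 \cdot 3 + 7 = 15 + 7 = 22$)
$418 + R = 418 + 22 = 440$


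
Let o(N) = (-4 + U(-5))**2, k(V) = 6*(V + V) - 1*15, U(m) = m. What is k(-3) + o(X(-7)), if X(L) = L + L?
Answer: 30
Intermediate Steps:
X(L) = 2*L
k(V) = -15 + 12*V (k(V) = 6*(2*V) - 15 = 12*V - 15 = -15 + 12*V)
o(N) = 81 (o(N) = (-4 - 5)**2 = (-9)**2 = 81)
k(-3) + o(X(-7)) = (-15 + 12*(-3)) + 81 = (-15 - 36) + 81 = -51 + 81 = 30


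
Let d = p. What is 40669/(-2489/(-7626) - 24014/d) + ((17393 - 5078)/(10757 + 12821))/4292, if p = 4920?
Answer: -313853492279229435/35148372617752 ≈ -8929.4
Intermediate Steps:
d = 4920
40669/(-2489/(-7626) - 24014/d) + ((17393 - 5078)/(10757 + 12821))/4292 = 40669/(-2489/(-7626) - 24014/4920) + ((17393 - 5078)/(10757 + 12821))/4292 = 40669/(-2489*(-1/7626) - 24014*1/4920) + (12315/23578)*(1/4292) = 40669/(2489/7626 - 12007/2460) + (12315*(1/23578))*(1/4292) = 40669/(-347327/76260) + (12315/23578)*(1/4292) = 40669*(-76260/347327) + 12315/101196776 = -3101417940/347327 + 12315/101196776 = -313853492279229435/35148372617752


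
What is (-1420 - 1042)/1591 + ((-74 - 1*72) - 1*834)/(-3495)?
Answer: -1409102/1112109 ≈ -1.2671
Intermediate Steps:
(-1420 - 1042)/1591 + ((-74 - 1*72) - 1*834)/(-3495) = -2462*1/1591 + ((-74 - 72) - 834)*(-1/3495) = -2462/1591 + (-146 - 834)*(-1/3495) = -2462/1591 - 980*(-1/3495) = -2462/1591 + 196/699 = -1409102/1112109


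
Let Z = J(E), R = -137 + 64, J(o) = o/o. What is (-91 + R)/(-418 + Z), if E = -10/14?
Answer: 164/417 ≈ 0.39329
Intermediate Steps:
E = -5/7 (E = -10*1/14 = -5/7 ≈ -0.71429)
J(o) = 1
R = -73
Z = 1
(-91 + R)/(-418 + Z) = (-91 - 73)/(-418 + 1) = -164/(-417) = -164*(-1/417) = 164/417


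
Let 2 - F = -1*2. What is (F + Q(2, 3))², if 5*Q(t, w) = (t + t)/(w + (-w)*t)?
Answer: 3136/225 ≈ 13.938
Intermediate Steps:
F = 4 (F = 2 - (-1)*2 = 2 - 1*(-2) = 2 + 2 = 4)
Q(t, w) = 2*t/(5*(w - t*w)) (Q(t, w) = ((t + t)/(w + (-w)*t))/5 = ((2*t)/(w - t*w))/5 = (2*t/(w - t*w))/5 = 2*t/(5*(w - t*w)))
(F + Q(2, 3))² = (4 - ⅖*2/(3*(-1 + 2)))² = (4 - ⅖*2*⅓/1)² = (4 - ⅖*2*⅓*1)² = (4 - 4/15)² = (56/15)² = 3136/225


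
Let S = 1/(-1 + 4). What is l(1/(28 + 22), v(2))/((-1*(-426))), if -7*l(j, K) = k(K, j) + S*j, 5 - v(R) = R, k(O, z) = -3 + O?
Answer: -1/447300 ≈ -2.2356e-6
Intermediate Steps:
v(R) = 5 - R
S = ⅓ (S = 1/3 = ⅓ ≈ 0.33333)
l(j, K) = 3/7 - K/7 - j/21 (l(j, K) = -((-3 + K) + j/3)/7 = -(-3 + K + j/3)/7 = 3/7 - K/7 - j/21)
l(1/(28 + 22), v(2))/((-1*(-426))) = (3/7 - (5 - 1*2)/7 - 1/(21*(28 + 22)))/((-1*(-426))) = (3/7 - (5 - 2)/7 - 1/21/50)/426 = (3/7 - ⅐*3 - 1/21*1/50)*(1/426) = (3/7 - 3/7 - 1/1050)*(1/426) = -1/1050*1/426 = -1/447300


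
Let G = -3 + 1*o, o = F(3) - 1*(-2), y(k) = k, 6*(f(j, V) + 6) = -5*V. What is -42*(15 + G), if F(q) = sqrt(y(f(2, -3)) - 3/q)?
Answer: -588 - 63*I*sqrt(2) ≈ -588.0 - 89.095*I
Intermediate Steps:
f(j, V) = -6 - 5*V/6 (f(j, V) = -6 + (-5*V)/6 = -6 - 5*V/6)
F(q) = sqrt(-7/2 - 3/q) (F(q) = sqrt((-6 - 5/6*(-3)) - 3/q) = sqrt((-6 + 5/2) - 3/q) = sqrt(-7/2 - 3/q))
o = 2 + 3*I*sqrt(2)/2 (o = sqrt(-14 - 12/3)/2 - 1*(-2) = sqrt(-14 - 12*1/3)/2 + 2 = sqrt(-14 - 4)/2 + 2 = sqrt(-18)/2 + 2 = (3*I*sqrt(2))/2 + 2 = 3*I*sqrt(2)/2 + 2 = 2 + 3*I*sqrt(2)/2 ≈ 2.0 + 2.1213*I)
G = -1 + 3*I*sqrt(2)/2 (G = -3 + 1*(2 + 3*I*sqrt(2)/2) = -3 + (2 + 3*I*sqrt(2)/2) = -1 + 3*I*sqrt(2)/2 ≈ -1.0 + 2.1213*I)
-42*(15 + G) = -42*(15 + (-1 + 3*I*sqrt(2)/2)) = -42*(14 + 3*I*sqrt(2)/2) = -588 - 63*I*sqrt(2)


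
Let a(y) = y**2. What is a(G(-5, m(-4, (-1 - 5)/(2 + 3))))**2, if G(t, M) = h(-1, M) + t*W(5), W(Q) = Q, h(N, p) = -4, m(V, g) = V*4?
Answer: 707281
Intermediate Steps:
m(V, g) = 4*V
G(t, M) = -4 + 5*t (G(t, M) = -4 + t*5 = -4 + 5*t)
a(G(-5, m(-4, (-1 - 5)/(2 + 3))))**2 = ((-4 + 5*(-5))**2)**2 = ((-4 - 25)**2)**2 = ((-29)**2)**2 = 841**2 = 707281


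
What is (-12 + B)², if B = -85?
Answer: 9409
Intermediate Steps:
(-12 + B)² = (-12 - 85)² = (-97)² = 9409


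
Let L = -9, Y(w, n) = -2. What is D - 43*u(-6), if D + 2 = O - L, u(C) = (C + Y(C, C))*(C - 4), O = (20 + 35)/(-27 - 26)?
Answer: -182004/53 ≈ -3434.0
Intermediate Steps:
O = -55/53 (O = 55/(-53) = 55*(-1/53) = -55/53 ≈ -1.0377)
u(C) = (-4 + C)*(-2 + C) (u(C) = (C - 2)*(C - 4) = (-2 + C)*(-4 + C) = (-4 + C)*(-2 + C))
D = 316/53 (D = -2 + (-55/53 - 1*(-9)) = -2 + (-55/53 + 9) = -2 + 422/53 = 316/53 ≈ 5.9623)
D - 43*u(-6) = 316/53 - 43*(8 + (-6)² - 6*(-6)) = 316/53 - 43*(8 + 36 + 36) = 316/53 - 43*80 = 316/53 - 3440 = -182004/53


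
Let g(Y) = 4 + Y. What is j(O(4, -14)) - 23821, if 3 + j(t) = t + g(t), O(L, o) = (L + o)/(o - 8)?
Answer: -262010/11 ≈ -23819.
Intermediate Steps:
O(L, o) = (L + o)/(-8 + o)
j(t) = 1 + 2*t (j(t) = -3 + (t + (4 + t)) = -3 + (4 + 2*t) = 1 + 2*t)
j(O(4, -14)) - 23821 = (1 + 2*((4 - 14)/(-8 - 14))) - 23821 = (1 + 2*(-10/(-22))) - 23821 = (1 + 2*(-1/22*(-10))) - 23821 = (1 + 2*(5/11)) - 23821 = (1 + 10/11) - 23821 = 21/11 - 23821 = -262010/11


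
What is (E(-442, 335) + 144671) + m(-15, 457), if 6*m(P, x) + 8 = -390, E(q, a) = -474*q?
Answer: 1062338/3 ≈ 3.5411e+5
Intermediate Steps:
m(P, x) = -199/3 (m(P, x) = -4/3 + (1/6)*(-390) = -4/3 - 65 = -199/3)
(E(-442, 335) + 144671) + m(-15, 457) = (-474*(-442) + 144671) - 199/3 = (209508 + 144671) - 199/3 = 354179 - 199/3 = 1062338/3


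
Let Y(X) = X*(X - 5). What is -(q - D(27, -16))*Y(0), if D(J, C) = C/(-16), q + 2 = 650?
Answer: 0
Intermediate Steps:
q = 648 (q = -2 + 650 = 648)
D(J, C) = -C/16 (D(J, C) = C*(-1/16) = -C/16)
Y(X) = X*(-5 + X)
-(q - D(27, -16))*Y(0) = -(648 - (-1)*(-16)/16)*0*(-5 + 0) = -(648 - 1*1)*0*(-5) = -(648 - 1)*0 = -647*0 = -1*0 = 0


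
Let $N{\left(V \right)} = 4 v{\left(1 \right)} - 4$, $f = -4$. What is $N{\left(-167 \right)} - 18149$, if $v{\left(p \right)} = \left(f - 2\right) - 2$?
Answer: $-18185$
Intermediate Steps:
$v{\left(p \right)} = -8$ ($v{\left(p \right)} = \left(-4 - 2\right) - 2 = -6 - 2 = -8$)
$N{\left(V \right)} = -36$ ($N{\left(V \right)} = 4 \left(-8\right) - 4 = -32 - 4 = -36$)
$N{\left(-167 \right)} - 18149 = -36 - 18149 = -18185$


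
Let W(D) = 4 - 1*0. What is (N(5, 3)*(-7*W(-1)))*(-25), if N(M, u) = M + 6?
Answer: 7700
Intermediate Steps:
N(M, u) = 6 + M
W(D) = 4 (W(D) = 4 + 0 = 4)
(N(5, 3)*(-7*W(-1)))*(-25) = ((6 + 5)*(-7*4))*(-25) = (11*(-28))*(-25) = -308*(-25) = 7700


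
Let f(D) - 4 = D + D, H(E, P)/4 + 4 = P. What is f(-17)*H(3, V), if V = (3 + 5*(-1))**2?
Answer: 0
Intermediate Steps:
V = 4 (V = (3 - 5)**2 = (-2)**2 = 4)
H(E, P) = -16 + 4*P
f(D) = 4 + 2*D (f(D) = 4 + (D + D) = 4 + 2*D)
f(-17)*H(3, V) = (4 + 2*(-17))*(-16 + 4*4) = (4 - 34)*(-16 + 16) = -30*0 = 0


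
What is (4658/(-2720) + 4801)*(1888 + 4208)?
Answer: 146282283/5 ≈ 2.9256e+7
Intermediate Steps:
(4658/(-2720) + 4801)*(1888 + 4208) = (4658*(-1/2720) + 4801)*6096 = (-137/80 + 4801)*6096 = (383943/80)*6096 = 146282283/5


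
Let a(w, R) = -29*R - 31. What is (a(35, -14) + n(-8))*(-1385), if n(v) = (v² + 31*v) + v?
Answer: -253455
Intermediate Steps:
n(v) = v² + 32*v
a(w, R) = -31 - 29*R
(a(35, -14) + n(-8))*(-1385) = ((-31 - 29*(-14)) - 8*(32 - 8))*(-1385) = ((-31 + 406) - 8*24)*(-1385) = (375 - 192)*(-1385) = 183*(-1385) = -253455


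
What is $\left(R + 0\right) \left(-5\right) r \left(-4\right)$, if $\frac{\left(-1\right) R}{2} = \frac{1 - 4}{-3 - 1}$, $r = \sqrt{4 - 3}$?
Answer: $-30$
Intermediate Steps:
$r = 1$ ($r = \sqrt{1} = 1$)
$R = - \frac{3}{2}$ ($R = - 2 \frac{1 - 4}{-3 - 1} = - 2 \left(- \frac{3}{-4}\right) = - 2 \left(\left(-3\right) \left(- \frac{1}{4}\right)\right) = \left(-2\right) \frac{3}{4} = - \frac{3}{2} \approx -1.5$)
$\left(R + 0\right) \left(-5\right) r \left(-4\right) = \left(- \frac{3}{2} + 0\right) \left(-5\right) 1 \left(-4\right) = \left(- \frac{3}{2}\right) \left(-5\right) 1 \left(-4\right) = \frac{15}{2} \cdot 1 \left(-4\right) = \frac{15}{2} \left(-4\right) = -30$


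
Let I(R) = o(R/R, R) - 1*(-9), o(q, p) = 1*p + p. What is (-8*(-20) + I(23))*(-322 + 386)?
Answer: 13760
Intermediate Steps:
o(q, p) = 2*p (o(q, p) = p + p = 2*p)
I(R) = 9 + 2*R (I(R) = 2*R - 1*(-9) = 2*R + 9 = 9 + 2*R)
(-8*(-20) + I(23))*(-322 + 386) = (-8*(-20) + (9 + 2*23))*(-322 + 386) = (160 + (9 + 46))*64 = (160 + 55)*64 = 215*64 = 13760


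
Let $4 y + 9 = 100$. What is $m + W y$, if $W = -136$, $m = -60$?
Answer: $-3154$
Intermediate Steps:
$y = \frac{91}{4}$ ($y = - \frac{9}{4} + \frac{1}{4} \cdot 100 = - \frac{9}{4} + 25 = \frac{91}{4} \approx 22.75$)
$m + W y = -60 - 3094 = -3154$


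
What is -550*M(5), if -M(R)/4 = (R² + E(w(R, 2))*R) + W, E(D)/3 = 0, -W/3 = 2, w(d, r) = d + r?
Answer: 41800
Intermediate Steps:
W = -6 (W = -3*2 = -6)
E(D) = 0 (E(D) = 3*0 = 0)
M(R) = 24 - 4*R² (M(R) = -4*((R² + 0*R) - 6) = -4*((R² + 0) - 6) = -4*(R² - 6) = -4*(-6 + R²) = 24 - 4*R²)
-550*M(5) = -550*(24 - 4*5²) = -550*(24 - 4*25) = -550*(24 - 100) = -550*(-76) = 41800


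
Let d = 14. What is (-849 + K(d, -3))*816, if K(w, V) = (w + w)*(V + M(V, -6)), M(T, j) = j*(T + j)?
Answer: 472464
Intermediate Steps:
K(w, V) = 2*w*(36 - 5*V) (K(w, V) = (w + w)*(V - 6*(V - 6)) = (2*w)*(V - 6*(-6 + V)) = (2*w)*(V + (36 - 6*V)) = (2*w)*(36 - 5*V) = 2*w*(36 - 5*V))
(-849 + K(d, -3))*816 = (-849 + 2*14*(36 - 5*(-3)))*816 = (-849 + 2*14*(36 + 15))*816 = (-849 + 2*14*51)*816 = (-849 + 1428)*816 = 579*816 = 472464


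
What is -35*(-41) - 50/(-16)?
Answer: 11505/8 ≈ 1438.1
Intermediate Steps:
-35*(-41) - 50/(-16) = 1435 - 50*(-1/16) = 1435 + 25/8 = 11505/8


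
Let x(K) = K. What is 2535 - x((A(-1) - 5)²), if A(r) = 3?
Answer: 2531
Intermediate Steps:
2535 - x((A(-1) - 5)²) = 2535 - (3 - 5)² = 2535 - 1*(-2)² = 2535 - 1*4 = 2535 - 4 = 2531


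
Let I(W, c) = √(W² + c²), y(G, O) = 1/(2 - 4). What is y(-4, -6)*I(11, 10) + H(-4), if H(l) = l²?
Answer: 16 - √221/2 ≈ 8.5670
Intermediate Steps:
y(G, O) = -½ (y(G, O) = 1/(-2) = -½)
y(-4, -6)*I(11, 10) + H(-4) = -√(11² + 10²)/2 + (-4)² = -√(121 + 100)/2 + 16 = -√221/2 + 16 = 16 - √221/2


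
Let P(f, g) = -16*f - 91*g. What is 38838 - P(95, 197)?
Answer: 58285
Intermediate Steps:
P(f, g) = -91*g - 16*f
38838 - P(95, 197) = 38838 - (-91*197 - 16*95) = 38838 - (-17927 - 1520) = 38838 - 1*(-19447) = 38838 + 19447 = 58285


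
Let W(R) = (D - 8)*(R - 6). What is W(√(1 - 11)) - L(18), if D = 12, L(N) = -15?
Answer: -9 + 4*I*√10 ≈ -9.0 + 12.649*I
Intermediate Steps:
W(R) = -24 + 4*R (W(R) = (12 - 8)*(R - 6) = 4*(-6 + R) = -24 + 4*R)
W(√(1 - 11)) - L(18) = (-24 + 4*√(1 - 11)) - 1*(-15) = (-24 + 4*√(-10)) + 15 = (-24 + 4*(I*√10)) + 15 = (-24 + 4*I*√10) + 15 = -9 + 4*I*√10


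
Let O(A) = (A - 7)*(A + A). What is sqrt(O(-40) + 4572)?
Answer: 2*sqrt(2083) ≈ 91.280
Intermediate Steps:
O(A) = 2*A*(-7 + A) (O(A) = (-7 + A)*(2*A) = 2*A*(-7 + A))
sqrt(O(-40) + 4572) = sqrt(2*(-40)*(-7 - 40) + 4572) = sqrt(2*(-40)*(-47) + 4572) = sqrt(3760 + 4572) = sqrt(8332) = 2*sqrt(2083)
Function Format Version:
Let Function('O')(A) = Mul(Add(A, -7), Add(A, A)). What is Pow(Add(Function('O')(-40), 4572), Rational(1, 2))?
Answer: Mul(2, Pow(2083, Rational(1, 2))) ≈ 91.280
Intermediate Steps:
Function('O')(A) = Mul(2, A, Add(-7, A)) (Function('O')(A) = Mul(Add(-7, A), Mul(2, A)) = Mul(2, A, Add(-7, A)))
Pow(Add(Function('O')(-40), 4572), Rational(1, 2)) = Pow(Add(Mul(2, -40, Add(-7, -40)), 4572), Rational(1, 2)) = Pow(Add(Mul(2, -40, -47), 4572), Rational(1, 2)) = Pow(Add(3760, 4572), Rational(1, 2)) = Pow(8332, Rational(1, 2)) = Mul(2, Pow(2083, Rational(1, 2)))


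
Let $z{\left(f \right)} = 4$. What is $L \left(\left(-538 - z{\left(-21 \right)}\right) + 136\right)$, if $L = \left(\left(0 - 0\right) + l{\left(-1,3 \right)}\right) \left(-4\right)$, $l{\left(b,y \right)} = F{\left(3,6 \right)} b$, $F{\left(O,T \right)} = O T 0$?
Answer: $0$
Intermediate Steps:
$F{\left(O,T \right)} = 0$
$l{\left(b,y \right)} = 0$ ($l{\left(b,y \right)} = 0 b = 0$)
$L = 0$ ($L = \left(\left(0 - 0\right) + 0\right) \left(-4\right) = \left(\left(0 + 0\right) + 0\right) \left(-4\right) = \left(0 + 0\right) \left(-4\right) = 0 \left(-4\right) = 0$)
$L \left(\left(-538 - z{\left(-21 \right)}\right) + 136\right) = 0 \left(\left(-538 - 4\right) + 136\right) = 0 \left(-542 + 136\right) = 0 \left(-406\right) = 0$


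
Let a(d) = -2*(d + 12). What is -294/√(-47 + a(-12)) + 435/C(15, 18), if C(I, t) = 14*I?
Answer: 29/14 + 294*I*√47/47 ≈ 2.0714 + 42.884*I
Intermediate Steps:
a(d) = -24 - 2*d (a(d) = -2*(12 + d) = -24 - 2*d)
-294/√(-47 + a(-12)) + 435/C(15, 18) = -294/√(-47 + (-24 - 2*(-12))) + 435/((14*15)) = -294/√(-47 + (-24 + 24)) + 435/210 = -294/√(-47 + 0) + 435*(1/210) = -294*(-I*√47/47) + 29/14 = -(-294)*I*√47/47 + 29/14 = 294*I*√47/47 + 29/14 = 29/14 + 294*I*√47/47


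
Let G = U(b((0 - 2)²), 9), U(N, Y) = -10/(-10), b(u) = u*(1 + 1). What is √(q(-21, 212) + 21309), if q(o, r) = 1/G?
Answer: √21310 ≈ 145.98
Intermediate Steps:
b(u) = 2*u (b(u) = u*2 = 2*u)
U(N, Y) = 1 (U(N, Y) = -10*(-⅒) = 1)
G = 1
q(o, r) = 1 (q(o, r) = 1/1 = 1)
√(q(-21, 212) + 21309) = √(1 + 21309) = √21310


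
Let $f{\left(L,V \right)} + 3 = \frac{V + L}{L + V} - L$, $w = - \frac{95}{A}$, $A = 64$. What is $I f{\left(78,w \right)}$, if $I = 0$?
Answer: $0$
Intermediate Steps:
$w = - \frac{95}{64} \approx -1.4844$
$f{\left(L,V \right)} = -2 - L$ ($f{\left(L,V \right)} = -3 - \left(L - \frac{V + L}{L + V}\right) = -3 - \left(L - \frac{L + V}{L + V}\right) = -3 - \left(-1 + L\right) = -2 - L$)
$I f{\left(78,w \right)} = 0 \left(-2 - 78\right) = 0 \left(-80\right) = 0$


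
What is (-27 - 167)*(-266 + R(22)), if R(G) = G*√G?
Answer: 51604 - 4268*√22 ≈ 31585.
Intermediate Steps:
R(G) = G^(3/2)
(-27 - 167)*(-266 + R(22)) = (-27 - 167)*(-266 + 22^(3/2)) = -194*(-266 + 22*√22) = 51604 - 4268*√22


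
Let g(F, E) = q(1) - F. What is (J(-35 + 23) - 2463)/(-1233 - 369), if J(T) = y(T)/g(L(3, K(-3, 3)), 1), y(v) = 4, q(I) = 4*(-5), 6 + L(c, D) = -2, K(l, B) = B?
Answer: 3695/2403 ≈ 1.5377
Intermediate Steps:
L(c, D) = -8 (L(c, D) = -6 - 2 = -8)
q(I) = -20
g(F, E) = -20 - F
J(T) = -⅓ (J(T) = 4/(-20 - 1*(-8)) = 4/(-20 + 8) = 4/(-12) = 4*(-1/12) = -⅓)
(J(-35 + 23) - 2463)/(-1233 - 369) = (-⅓ - 2463)/(-1233 - 369) = -7390/3/(-1602) = -7390/3*(-1/1602) = 3695/2403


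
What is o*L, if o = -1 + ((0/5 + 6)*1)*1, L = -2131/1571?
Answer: -10655/1571 ≈ -6.7823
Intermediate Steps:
L = -2131/1571 (L = -2131*1/1571 = -2131/1571 ≈ -1.3565)
o = 5 (o = -1 + ((0*(⅕) + 6)*1)*1 = -1 + ((0 + 6)*1)*1 = -1 + (6*1)*1 = -1 + 6*1 = -1 + 6 = 5)
o*L = 5*(-2131/1571) = -10655/1571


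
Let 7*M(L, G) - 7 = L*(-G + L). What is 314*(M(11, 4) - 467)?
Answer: -142870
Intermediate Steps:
M(L, G) = 1 + L*(L - G)/7 (M(L, G) = 1 + (L*(-G + L))/7 = 1 + (L*(L - G))/7 = 1 + L*(L - G)/7)
314*(M(11, 4) - 467) = 314*((1 + (⅐)*11² - ⅐*4*11) - 467) = 314*((1 + (⅐)*121 - 44/7) - 467) = 314*((1 + 121/7 - 44/7) - 467) = 314*(12 - 467) = 314*(-455) = -142870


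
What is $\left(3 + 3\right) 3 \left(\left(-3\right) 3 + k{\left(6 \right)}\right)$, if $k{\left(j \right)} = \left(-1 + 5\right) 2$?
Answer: $-18$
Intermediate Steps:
$k{\left(j \right)} = 8$ ($k{\left(j \right)} = 4 \cdot 2 = 8$)
$\left(3 + 3\right) 3 \left(\left(-3\right) 3 + k{\left(6 \right)}\right) = \left(3 + 3\right) 3 \left(\left(-3\right) 3 + 8\right) = 6 \cdot 3 \left(-9 + 8\right) = 18 \left(-1\right) = -18$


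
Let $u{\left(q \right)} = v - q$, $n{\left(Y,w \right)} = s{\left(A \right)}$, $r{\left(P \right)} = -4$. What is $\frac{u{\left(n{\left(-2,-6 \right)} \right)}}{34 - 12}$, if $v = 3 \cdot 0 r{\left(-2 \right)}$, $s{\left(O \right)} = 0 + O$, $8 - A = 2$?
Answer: $- \frac{3}{11} \approx -0.27273$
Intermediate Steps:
$A = 6$ ($A = 8 - 2 = 6$)
$s{\left(O \right)} = O$
$v = 0$ ($v = 3 \cdot 0 \left(-4\right) = 0 \left(-4\right) = 0$)
$n{\left(Y,w \right)} = 6$
$u{\left(q \right)} = - q$ ($u{\left(q \right)} = 0 - q = - q$)
$\frac{u{\left(n{\left(-2,-6 \right)} \right)}}{34 - 12} = \frac{\left(-1\right) 6}{34 - 12} = \frac{1}{22} \left(-6\right) = - \frac{3}{11}$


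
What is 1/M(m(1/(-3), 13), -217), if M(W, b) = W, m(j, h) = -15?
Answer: -1/15 ≈ -0.066667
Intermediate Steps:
1/M(m(1/(-3), 13), -217) = 1/(-15) = -1/15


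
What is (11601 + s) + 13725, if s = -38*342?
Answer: 12330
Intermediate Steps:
s = -12996
(11601 + s) + 13725 = (11601 - 12996) + 13725 = -1395 + 13725 = 12330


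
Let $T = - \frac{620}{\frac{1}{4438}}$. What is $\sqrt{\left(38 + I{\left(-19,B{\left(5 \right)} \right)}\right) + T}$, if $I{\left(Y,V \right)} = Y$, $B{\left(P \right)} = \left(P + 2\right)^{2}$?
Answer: $i \sqrt{2751541} \approx 1658.8 i$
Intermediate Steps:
$B{\left(P \right)} = \left(2 + P\right)^{2}$
$T = -2751560$ ($T = - 620 \frac{1}{\frac{1}{4438}} = \left(-620\right) 4438 = -2751560$)
$\sqrt{\left(38 + I{\left(-19,B{\left(5 \right)} \right)}\right) + T} = \sqrt{\left(38 - 19\right) - 2751560} = \sqrt{19 - 2751560} = \sqrt{-2751541} = i \sqrt{2751541}$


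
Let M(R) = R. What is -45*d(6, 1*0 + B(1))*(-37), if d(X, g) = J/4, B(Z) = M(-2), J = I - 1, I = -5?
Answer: -4995/2 ≈ -2497.5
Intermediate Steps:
J = -6 (J = -5 - 1 = -6)
B(Z) = -2
d(X, g) = -3/2 (d(X, g) = -6/4 = -6*¼ = -3/2)
-45*d(6, 1*0 + B(1))*(-37) = -45*(-3/2)*(-37) = (135/2)*(-37) = -4995/2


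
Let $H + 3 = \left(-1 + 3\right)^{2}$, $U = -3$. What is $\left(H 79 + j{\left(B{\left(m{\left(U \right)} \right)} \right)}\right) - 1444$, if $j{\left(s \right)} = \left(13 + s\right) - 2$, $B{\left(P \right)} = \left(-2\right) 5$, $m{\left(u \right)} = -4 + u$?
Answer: $-1364$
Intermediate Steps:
$B{\left(P \right)} = -10$
$H = 1$ ($H = -3 + \left(-1 + 3\right)^{2} = -3 + 2^{2} = -3 + 4 = 1$)
$j{\left(s \right)} = 11 + s$
$\left(H 79 + j{\left(B{\left(m{\left(U \right)} \right)} \right)}\right) - 1444 = \left(1 \cdot 79 + \left(11 - 10\right)\right) - 1444 = \left(79 + 1\right) - 1444 = 80 - 1444 = -1364$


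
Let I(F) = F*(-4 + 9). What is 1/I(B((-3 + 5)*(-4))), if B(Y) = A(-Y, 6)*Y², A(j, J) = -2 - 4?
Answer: -1/1920 ≈ -0.00052083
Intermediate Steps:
A(j, J) = -6
B(Y) = -6*Y²
I(F) = 5*F (I(F) = F*5 = 5*F)
1/I(B((-3 + 5)*(-4))) = 1/(5*(-6*16*(-3 + 5)²)) = 1/(5*(-6*(2*(-4))²)) = 1/(5*(-6*(-8)²)) = 1/(5*(-6*64)) = 1/(5*(-384)) = 1/(-1920) = -1/1920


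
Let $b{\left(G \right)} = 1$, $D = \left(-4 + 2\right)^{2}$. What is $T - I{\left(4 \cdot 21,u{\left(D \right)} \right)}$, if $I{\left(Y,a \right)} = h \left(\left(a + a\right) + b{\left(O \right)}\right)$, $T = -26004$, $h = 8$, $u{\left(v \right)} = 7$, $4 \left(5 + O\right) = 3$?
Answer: $-26124$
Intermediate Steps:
$O = - \frac{17}{4}$ ($O = -5 + \frac{1}{4} \cdot 3 = -5 + \frac{3}{4} = - \frac{17}{4} \approx -4.25$)
$D = 4$ ($D = \left(-2\right)^{2} = 4$)
$I{\left(Y,a \right)} = 8 + 16 a$ ($I{\left(Y,a \right)} = 8 \left(\left(a + a\right) + 1\right) = 8 \left(2 a + 1\right) = 8 \left(1 + 2 a\right) = 8 + 16 a$)
$T - I{\left(4 \cdot 21,u{\left(D \right)} \right)} = -26004 - \left(8 + 16 \cdot 7\right) = -26004 - \left(8 + 112\right) = -26004 - 120 = -26124$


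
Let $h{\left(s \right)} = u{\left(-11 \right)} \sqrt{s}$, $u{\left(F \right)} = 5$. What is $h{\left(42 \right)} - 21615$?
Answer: $-21615 + 5 \sqrt{42} \approx -21583.0$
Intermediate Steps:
$h{\left(s \right)} = 5 \sqrt{s}$
$h{\left(42 \right)} - 21615 = 5 \sqrt{42} - 21615 = -21615 + 5 \sqrt{42}$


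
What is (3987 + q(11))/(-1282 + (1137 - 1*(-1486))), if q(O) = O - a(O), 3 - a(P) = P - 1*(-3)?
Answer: 4009/1341 ≈ 2.9896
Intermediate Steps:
a(P) = -P (a(P) = 3 - (P - 1*(-3)) = 3 - (P + 3) = 3 - (3 + P) = 3 + (-3 - P) = -P)
q(O) = 2*O (q(O) = O - (-1)*O = O + O = 2*O)
(3987 + q(11))/(-1282 + (1137 - 1*(-1486))) = (3987 + 2*11)/(-1282 + (1137 - 1*(-1486))) = (3987 + 22)/(-1282 + (1137 + 1486)) = 4009/(-1282 + 2623) = 4009/1341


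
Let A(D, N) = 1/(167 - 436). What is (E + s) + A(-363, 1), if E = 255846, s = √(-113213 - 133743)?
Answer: 68822573/269 + 2*I*√61739 ≈ 2.5585e+5 + 496.95*I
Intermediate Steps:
s = 2*I*√61739 (s = √(-246956) = 2*I*√61739 ≈ 496.95*I)
A(D, N) = -1/269 (A(D, N) = 1/(-269) = -1/269)
(E + s) + A(-363, 1) = (255846 + 2*I*√61739) - 1/269 = 68822573/269 + 2*I*√61739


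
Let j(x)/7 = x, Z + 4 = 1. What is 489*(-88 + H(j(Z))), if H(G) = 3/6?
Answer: -85575/2 ≈ -42788.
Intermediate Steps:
Z = -3 (Z = -4 + 1 = -3)
j(x) = 7*x
H(G) = ½ (H(G) = 3*(⅙) = ½)
489*(-88 + H(j(Z))) = 489*(-88 + ½) = 489*(-175/2) = -85575/2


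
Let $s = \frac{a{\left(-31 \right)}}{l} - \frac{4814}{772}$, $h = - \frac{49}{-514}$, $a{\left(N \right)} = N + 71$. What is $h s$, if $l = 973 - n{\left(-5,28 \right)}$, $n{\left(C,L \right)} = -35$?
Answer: $- \frac{263683}{446409} \approx -0.59068$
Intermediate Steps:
$a{\left(N \right)} = 71 + N$
$l = 1008$ ($l = 973 - -35 = 973 + 35 = 1008$)
$h = \frac{49}{514}$ ($h = \left(-49\right) \left(- \frac{1}{514}\right) = \frac{49}{514} \approx 0.095331$)
$s = - \frac{75338}{12159}$ ($s = \frac{71 - 31}{1008} - \frac{4814}{772} = 40 \cdot \frac{1}{1008} - \frac{2407}{386} = \frac{5}{126} - \frac{2407}{386} = - \frac{75338}{12159} \approx -6.1961$)
$h s = \frac{49}{514} \left(- \frac{75338}{12159}\right) = - \frac{263683}{446409}$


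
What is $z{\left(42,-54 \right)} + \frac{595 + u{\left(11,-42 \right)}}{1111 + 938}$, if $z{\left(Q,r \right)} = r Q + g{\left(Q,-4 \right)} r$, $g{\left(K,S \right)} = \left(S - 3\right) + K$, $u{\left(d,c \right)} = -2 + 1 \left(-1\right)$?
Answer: $- \frac{8519150}{2049} \approx -4157.7$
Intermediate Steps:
$u{\left(d,c \right)} = -3$ ($u{\left(d,c \right)} = -2 - 1 = -3$)
$g{\left(K,S \right)} = -3 + K + S$ ($g{\left(K,S \right)} = \left(-3 + S\right) + K = -3 + K + S$)
$z{\left(Q,r \right)} = Q r + r \left(-7 + Q\right)$ ($z{\left(Q,r \right)} = r Q + \left(-3 + Q - 4\right) r = Q r + \left(-7 + Q\right) r = Q r + r \left(-7 + Q\right)$)
$z{\left(42,-54 \right)} + \frac{595 + u{\left(11,-42 \right)}}{1111 + 938} = - 54 \left(-7 + 2 \cdot 42\right) + \frac{595 - 3}{1111 + 938} = - 54 \left(-7 + 84\right) + \frac{592}{2049} = \left(-54\right) 77 + 592 \cdot \frac{1}{2049} = -4158 + \frac{592}{2049} = - \frac{8519150}{2049}$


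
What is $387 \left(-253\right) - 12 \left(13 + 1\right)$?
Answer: $-98079$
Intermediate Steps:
$387 \left(-253\right) - 12 \left(13 + 1\right) = -97911 - 168 = -98079$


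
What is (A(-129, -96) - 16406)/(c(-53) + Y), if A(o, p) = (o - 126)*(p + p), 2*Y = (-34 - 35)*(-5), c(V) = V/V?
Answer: 65108/347 ≈ 187.63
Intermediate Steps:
c(V) = 1
Y = 345/2 (Y = ((-34 - 35)*(-5))/2 = (-69*(-5))/2 = (1/2)*345 = 345/2 ≈ 172.50)
A(o, p) = 2*p*(-126 + o) (A(o, p) = (-126 + o)*(2*p) = 2*p*(-126 + o))
(A(-129, -96) - 16406)/(c(-53) + Y) = (2*(-96)*(-126 - 129) - 16406)/(1 + 345/2) = (2*(-96)*(-255) - 16406)/(347/2) = (48960 - 16406)*(2/347) = 32554*(2/347) = 65108/347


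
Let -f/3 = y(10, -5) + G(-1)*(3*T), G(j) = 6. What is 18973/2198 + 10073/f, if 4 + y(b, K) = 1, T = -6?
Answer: 28458463/731934 ≈ 38.881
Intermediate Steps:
y(b, K) = -3 (y(b, K) = -4 + 1 = -3)
f = 333 (f = -3*(-3 + 6*(3*(-6))) = -3*(-3 + 6*(-18)) = -3*(-3 - 108) = -3*(-111) = 333)
18973/2198 + 10073/f = 18973/2198 + 10073/333 = 28458463/731934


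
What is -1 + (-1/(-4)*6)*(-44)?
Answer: -67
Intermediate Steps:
-1 + (-1/(-4)*6)*(-44) = -1 + (-1*(-¼)*6)*(-44) = -1 + ((¼)*6)*(-44) = -1 + (3/2)*(-44) = -1 - 66 = -67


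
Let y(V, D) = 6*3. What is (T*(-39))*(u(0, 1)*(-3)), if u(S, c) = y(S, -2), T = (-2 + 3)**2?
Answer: 2106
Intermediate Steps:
T = 1 (T = 1**2 = 1)
y(V, D) = 18
u(S, c) = 18
(T*(-39))*(u(0, 1)*(-3)) = (1*(-39))*(18*(-3)) = -39*(-54) = 2106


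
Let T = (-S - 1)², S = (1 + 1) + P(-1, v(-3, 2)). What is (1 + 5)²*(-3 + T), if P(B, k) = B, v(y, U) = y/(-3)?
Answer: 36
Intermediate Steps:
v(y, U) = -y/3 (v(y, U) = y*(-⅓) = -y/3)
S = 1 (S = (1 + 1) - 1 = 2 - 1 = 1)
T = 4 (T = (-1*1 - 1)² = (-1 - 1)² = (-2)² = 4)
(1 + 5)²*(-3 + T) = (1 + 5)²*(-3 + 4) = 6²*1 = 36*1 = 36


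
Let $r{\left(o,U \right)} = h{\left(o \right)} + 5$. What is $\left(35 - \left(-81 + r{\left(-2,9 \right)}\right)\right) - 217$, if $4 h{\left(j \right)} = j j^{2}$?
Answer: $-104$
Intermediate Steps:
$h{\left(j \right)} = \frac{j^{3}}{4}$ ($h{\left(j \right)} = \frac{j j^{2}}{4} = \frac{j^{3}}{4}$)
$r{\left(o,U \right)} = 5 + \frac{o^{3}}{4}$ ($r{\left(o,U \right)} = \frac{o^{3}}{4} + 5 = 5 + \frac{o^{3}}{4}$)
$\left(35 - \left(-81 + r{\left(-2,9 \right)}\right)\right) - 217 = \left(35 - \left(5 - 81 - 2\right)\right) - 217 = \left(35 + \left(81 - \left(5 + \frac{1}{4} \left(-8\right)\right)\right)\right) - 217 = \left(35 + \left(81 - \left(5 - 2\right)\right)\right) - 217 = \left(35 + \left(81 - 3\right)\right) - 217 = \left(35 + 78\right) - 217 = 113 - 217 = -104$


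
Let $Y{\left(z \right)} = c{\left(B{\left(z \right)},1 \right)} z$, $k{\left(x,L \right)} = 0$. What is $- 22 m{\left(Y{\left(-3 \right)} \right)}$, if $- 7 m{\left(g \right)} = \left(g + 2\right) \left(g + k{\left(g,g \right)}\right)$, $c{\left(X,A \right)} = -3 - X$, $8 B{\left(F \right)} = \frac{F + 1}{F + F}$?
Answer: $\frac{71467}{224} \approx 319.05$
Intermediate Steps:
$B{\left(F \right)} = \frac{1 + F}{16 F}$ ($B{\left(F \right)} = \frac{\left(F + 1\right) \frac{1}{F + F}}{8} = \frac{\left(1 + F\right) \frac{1}{2 F}}{8} = \frac{\frac{1}{2} \frac{1}{F} \left(1 + F\right)}{8} = \frac{1 + F}{16 F}$)
$Y{\left(z \right)} = z \left(-3 - \frac{1 + z}{16 z}\right)$ ($Y{\left(z \right)} = \left(-3 - \frac{1 + z}{16 z}\right) z = z \left(-3 - \frac{1 + z}{16 z}\right)$)
$m{\left(g \right)} = - \frac{g \left(2 + g\right)}{7}$ ($m{\left(g \right)} = - \frac{\left(g + 2\right) \left(g + 0\right)}{7} = - \frac{\left(2 + g\right) g}{7} = - \frac{g \left(2 + g\right)}{7}$)
$- 22 m{\left(Y{\left(-3 \right)} \right)} = - 22 \frac{\left(- \frac{1}{16} - - \frac{147}{16}\right) \left(-2 - \left(- \frac{1}{16} - - \frac{147}{16}\right)\right)}{7} = - 22 \frac{\left(- \frac{1}{16} + \frac{147}{16}\right) \left(-2 - \left(- \frac{1}{16} + \frac{147}{16}\right)\right)}{7} = - 22 \cdot \frac{1}{7} \cdot \frac{73}{8} \left(-2 - \frac{73}{8}\right) = - 22 \cdot \frac{1}{7} \cdot \frac{73}{8} \left(- \frac{89}{8}\right) = \left(-22\right) \left(- \frac{6497}{448}\right) = \frac{71467}{224}$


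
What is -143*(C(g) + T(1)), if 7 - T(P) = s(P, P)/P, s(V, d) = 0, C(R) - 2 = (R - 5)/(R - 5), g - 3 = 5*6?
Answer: -1430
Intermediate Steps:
g = 33 (g = 3 + 5*6 = 3 + 30 = 33)
C(R) = 3 (C(R) = 2 + (R - 5)/(R - 5) = 2 + (-5 + R)/(-5 + R) = 2 + 1 = 3)
T(P) = 7 (T(P) = 7 - 0/P = 7 - 1*0 = 7 + 0 = 7)
-143*(C(g) + T(1)) = -143*(3 + 7) = -143*10 = -1430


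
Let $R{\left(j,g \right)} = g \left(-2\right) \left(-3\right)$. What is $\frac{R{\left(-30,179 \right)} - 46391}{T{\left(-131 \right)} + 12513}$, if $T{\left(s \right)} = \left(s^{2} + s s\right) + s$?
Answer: $- \frac{45317}{46704} \approx -0.9703$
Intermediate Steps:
$R{\left(j,g \right)} = 6 g$ ($R{\left(j,g \right)} = - 2 g \left(-3\right) = 6 g$)
$T{\left(s \right)} = s + 2 s^{2}$ ($T{\left(s \right)} = \left(s^{2} + s^{2}\right) + s = 2 s^{2} + s = s + 2 s^{2}$)
$\frac{R{\left(-30,179 \right)} - 46391}{T{\left(-131 \right)} + 12513} = \frac{6 \cdot 179 - 46391}{- 131 \left(1 + 2 \left(-131\right)\right) + 12513} = \frac{1074 - 46391}{- 131 \left(1 - 262\right) + 12513} = - \frac{45317}{\left(-131\right) \left(-261\right) + 12513} = - \frac{45317}{34191 + 12513} = - \frac{45317}{46704}$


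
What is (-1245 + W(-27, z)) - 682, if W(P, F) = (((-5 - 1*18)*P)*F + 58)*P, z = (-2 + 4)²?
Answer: -70561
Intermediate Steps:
z = 4 (z = 2² = 4)
W(P, F) = P*(58 - 23*F*P) (W(P, F) = (((-5 - 18)*P)*F + 58)*P = ((-23*P)*F + 58)*P = (-23*F*P + 58)*P = (58 - 23*F*P)*P = P*(58 - 23*F*P))
(-1245 + W(-27, z)) - 682 = (-1245 - 27*(58 - 23*4*(-27))) - 682 = (-1245 - 27*(58 + 2484)) - 682 = (-1245 - 27*2542) - 682 = (-1245 - 68634) - 682 = -69879 - 682 = -70561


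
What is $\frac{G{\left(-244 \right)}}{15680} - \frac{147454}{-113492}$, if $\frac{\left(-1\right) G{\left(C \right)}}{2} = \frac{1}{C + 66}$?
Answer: $\frac{51443779893}{39595088960} \approx 1.2992$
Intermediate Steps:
$G{\left(C \right)} = - \frac{2}{66 + C}$ ($G{\left(C \right)} = - \frac{2}{C + 66} = - \frac{2}{66 + C}$)
$\frac{G{\left(-244 \right)}}{15680} - \frac{147454}{-113492} = \frac{\left(-2\right) \frac{1}{66 - 244}}{15680} - \frac{147454}{-113492} = - \frac{2}{-178} \cdot \frac{1}{15680} - - \frac{73727}{56746} = \left(-2\right) \left(- \frac{1}{178}\right) \frac{1}{15680} + \frac{73727}{56746} = \frac{1}{89} \cdot \frac{1}{15680} + \frac{73727}{56746} = \frac{1}{1395520} + \frac{73727}{56746} = \frac{51443779893}{39595088960}$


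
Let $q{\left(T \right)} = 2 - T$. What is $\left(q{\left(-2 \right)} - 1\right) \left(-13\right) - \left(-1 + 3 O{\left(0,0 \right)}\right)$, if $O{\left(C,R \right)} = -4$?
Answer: $-26$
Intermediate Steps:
$\left(q{\left(-2 \right)} - 1\right) \left(-13\right) - \left(-1 + 3 O{\left(0,0 \right)}\right) = \left(\left(2 - -2\right) - 1\right) \left(-13\right) + \left(\left(-3\right) \left(-4\right) + 1\right) = \left(\left(2 + 2\right) - 1\right) \left(-13\right) + \left(12 + 1\right) = \left(4 - 1\right) \left(-13\right) + 13 = 3 \left(-13\right) + 13 = -39 + 13 = -26$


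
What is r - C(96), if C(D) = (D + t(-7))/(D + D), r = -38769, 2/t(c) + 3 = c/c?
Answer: -7443743/192 ≈ -38770.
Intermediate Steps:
t(c) = -1 (t(c) = 2/(-3 + c/c) = 2/(-3 + 1) = 2/(-2) = 2*(-½) = -1)
C(D) = (-1 + D)/(2*D) (C(D) = (D - 1)/(D + D) = (-1 + D)/((2*D)) = (-1 + D)*(1/(2*D)) = (-1 + D)/(2*D))
r - C(96) = -38769 - (-1 + 96)/(2*96) = -38769 - 95/(2*96) = -38769 - 1*95/192 = -38769 - 95/192 = -7443743/192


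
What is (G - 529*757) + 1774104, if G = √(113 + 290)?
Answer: 1373651 + √403 ≈ 1.3737e+6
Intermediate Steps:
G = √403 ≈ 20.075
(G - 529*757) + 1774104 = (√403 - 529*757) + 1774104 = (√403 - 400453) + 1774104 = (-400453 + √403) + 1774104 = 1373651 + √403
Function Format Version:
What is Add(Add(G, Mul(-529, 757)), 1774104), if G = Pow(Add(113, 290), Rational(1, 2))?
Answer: Add(1373651, Pow(403, Rational(1, 2))) ≈ 1.3737e+6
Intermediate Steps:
G = Pow(403, Rational(1, 2)) ≈ 20.075
Add(Add(G, Mul(-529, 757)), 1774104) = Add(Add(Pow(403, Rational(1, 2)), Mul(-529, 757)), 1774104) = Add(Add(Pow(403, Rational(1, 2)), -400453), 1774104) = Add(Add(-400453, Pow(403, Rational(1, 2))), 1774104) = Add(1373651, Pow(403, Rational(1, 2)))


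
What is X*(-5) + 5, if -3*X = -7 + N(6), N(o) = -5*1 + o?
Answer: -5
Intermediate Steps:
N(o) = -5 + o
X = 2 (X = -(-7 + (-5 + 6))/3 = -(-7 + 1)/3 = -⅓*(-6) = 2)
X*(-5) + 5 = 2*(-5) + 5 = -10 + 5 = -5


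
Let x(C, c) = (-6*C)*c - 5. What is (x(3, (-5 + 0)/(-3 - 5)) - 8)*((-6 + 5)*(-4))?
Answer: -97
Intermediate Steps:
x(C, c) = -5 - 6*C*c (x(C, c) = -6*C*c - 5 = -5 - 6*C*c)
(x(3, (-5 + 0)/(-3 - 5)) - 8)*((-6 + 5)*(-4)) = ((-5 - 6*3*(-5 + 0)/(-3 - 5)) - 8)*((-6 + 5)*(-4)) = ((-5 - 6*3*(-5/(-8))) - 8)*(-1*(-4)) = ((-5 - 6*3*(-5*(-⅛))) - 8)*4 = ((-5 - 6*3*5/8) - 8)*4 = ((-5 - 45/4) - 8)*4 = (-65/4 - 8)*4 = -97/4*4 = -97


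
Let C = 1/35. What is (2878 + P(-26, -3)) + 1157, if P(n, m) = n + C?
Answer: 140316/35 ≈ 4009.0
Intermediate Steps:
C = 1/35 ≈ 0.028571
P(n, m) = 1/35 + n (P(n, m) = n + 1/35 = 1/35 + n)
(2878 + P(-26, -3)) + 1157 = (2878 + (1/35 - 26)) + 1157 = (2878 - 909/35) + 1157 = 99821/35 + 1157 = 140316/35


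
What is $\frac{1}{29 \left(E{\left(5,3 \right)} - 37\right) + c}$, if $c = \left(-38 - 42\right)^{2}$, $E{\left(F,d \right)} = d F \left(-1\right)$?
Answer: $\frac{1}{4892} \approx 0.00020442$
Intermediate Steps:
$E{\left(F,d \right)} = - F d$ ($E{\left(F,d \right)} = F d \left(-1\right) = - F d$)
$c = 6400$ ($c = \left(-80\right)^{2} = 6400$)
$\frac{1}{29 \left(E{\left(5,3 \right)} - 37\right) + c} = \frac{1}{29 \left(\left(-1\right) 5 \cdot 3 - 37\right) + 6400} = \frac{1}{29 \left(-15 - 37\right) + 6400} = \frac{1}{29 \left(-52\right) + 6400} = \frac{1}{-1508 + 6400} = \frac{1}{4892}$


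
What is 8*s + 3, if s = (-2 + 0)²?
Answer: 35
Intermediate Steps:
s = 4 (s = (-2)² = 4)
8*s + 3 = 8*4 + 3 = 32 + 3 = 35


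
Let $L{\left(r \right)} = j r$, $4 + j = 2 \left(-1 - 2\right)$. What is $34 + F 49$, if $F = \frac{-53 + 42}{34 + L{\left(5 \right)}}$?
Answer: $\frac{1083}{16} \approx 67.688$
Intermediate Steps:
$j = -10$ ($j = -4 + 2 \left(-1 - 2\right) = -4 + 2 \left(-3\right) = -4 - 6 = -10$)
$L{\left(r \right)} = - 10 r$
$F = \frac{11}{16}$ ($F = \frac{-53 + 42}{34 - 50} = - \frac{11}{34 - 50} = - \frac{11}{-16} = \left(-11\right) \left(- \frac{1}{16}\right) = \frac{11}{16} \approx 0.6875$)
$34 + F 49 = 34 + \frac{11}{16} \cdot 49 = 34 + \frac{539}{16} = \frac{1083}{16}$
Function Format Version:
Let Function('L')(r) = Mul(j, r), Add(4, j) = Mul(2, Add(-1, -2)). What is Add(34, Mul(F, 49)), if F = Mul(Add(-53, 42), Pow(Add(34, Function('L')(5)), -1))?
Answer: Rational(1083, 16) ≈ 67.688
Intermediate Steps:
j = -10 (j = Add(-4, Mul(2, Add(-1, -2))) = Add(-4, Mul(2, -3)) = Add(-4, -6) = -10)
Function('L')(r) = Mul(-10, r)
F = Rational(11, 16) (F = Mul(Add(-53, 42), Pow(Add(34, Mul(-10, 5)), -1)) = Mul(-11, Pow(Add(34, -50), -1)) = Mul(-11, Pow(-16, -1)) = Mul(-11, Rational(-1, 16)) = Rational(11, 16) ≈ 0.68750)
Add(34, Mul(F, 49)) = Add(34, Mul(Rational(11, 16), 49)) = Add(34, Rational(539, 16)) = Rational(1083, 16)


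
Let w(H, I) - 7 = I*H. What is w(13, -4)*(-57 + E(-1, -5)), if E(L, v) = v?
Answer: 2790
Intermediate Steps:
w(H, I) = 7 + H*I (w(H, I) = 7 + I*H = 7 + H*I)
w(13, -4)*(-57 + E(-1, -5)) = (7 + 13*(-4))*(-57 - 5) = (7 - 52)*(-62) = -45*(-62) = 2790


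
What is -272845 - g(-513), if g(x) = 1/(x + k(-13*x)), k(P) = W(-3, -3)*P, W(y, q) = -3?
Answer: -5598779399/20520 ≈ -2.7285e+5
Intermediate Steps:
k(P) = -3*P
g(x) = 1/(40*x) (g(x) = 1/(x - (-39)*x) = 1/(x + 39*x) = 1/(40*x))
-272845 - g(-513) = -272845 - 1/(40*(-513)) = -272845 - (-1)/(40*513) = -272845 - 1*(-1/20520) = -272845 + 1/20520 = -5598779399/20520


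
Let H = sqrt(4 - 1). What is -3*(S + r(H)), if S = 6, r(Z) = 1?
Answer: -21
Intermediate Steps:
H = sqrt(3) ≈ 1.7320
-3*(S + r(H)) = -3*(6 + 1) = -3*7 = -21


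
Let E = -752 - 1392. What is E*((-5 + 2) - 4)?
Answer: 15008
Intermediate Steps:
E = -2144
E*((-5 + 2) - 4) = -2144*((-5 + 2) - 4) = -2144*(-3 - 4) = -2144*(-7) = 15008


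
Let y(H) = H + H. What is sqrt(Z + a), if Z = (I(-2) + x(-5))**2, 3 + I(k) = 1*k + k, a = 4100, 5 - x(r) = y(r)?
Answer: 2*sqrt(1041) ≈ 64.529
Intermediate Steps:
y(H) = 2*H
x(r) = 5 - 2*r
I(k) = -3 + 2*k (I(k) = -3 + (1*k + k) = -3 + (k + k) = -3 + 2*k)
Z = 64 (Z = ((-3 + 2*(-2)) + (5 - 2*(-5)))**2 = ((-3 - 4) + (5 + 10))**2 = (-7 + 15)**2 = 8**2 = 64)
sqrt(Z + a) = sqrt(64 + 4100) = sqrt(4164) = 2*sqrt(1041)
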